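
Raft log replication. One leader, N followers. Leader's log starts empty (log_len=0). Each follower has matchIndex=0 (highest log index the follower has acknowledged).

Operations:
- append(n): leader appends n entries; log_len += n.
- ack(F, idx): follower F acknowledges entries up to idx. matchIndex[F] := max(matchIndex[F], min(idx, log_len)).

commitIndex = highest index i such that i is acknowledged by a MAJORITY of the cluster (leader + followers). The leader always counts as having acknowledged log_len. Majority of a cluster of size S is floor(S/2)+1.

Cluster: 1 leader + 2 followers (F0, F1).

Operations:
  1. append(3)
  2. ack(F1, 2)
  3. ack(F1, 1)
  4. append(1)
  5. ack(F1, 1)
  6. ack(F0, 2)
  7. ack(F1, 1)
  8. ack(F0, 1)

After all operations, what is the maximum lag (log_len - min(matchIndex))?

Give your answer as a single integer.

Op 1: append 3 -> log_len=3
Op 2: F1 acks idx 2 -> match: F0=0 F1=2; commitIndex=2
Op 3: F1 acks idx 1 -> match: F0=0 F1=2; commitIndex=2
Op 4: append 1 -> log_len=4
Op 5: F1 acks idx 1 -> match: F0=0 F1=2; commitIndex=2
Op 6: F0 acks idx 2 -> match: F0=2 F1=2; commitIndex=2
Op 7: F1 acks idx 1 -> match: F0=2 F1=2; commitIndex=2
Op 8: F0 acks idx 1 -> match: F0=2 F1=2; commitIndex=2

Answer: 2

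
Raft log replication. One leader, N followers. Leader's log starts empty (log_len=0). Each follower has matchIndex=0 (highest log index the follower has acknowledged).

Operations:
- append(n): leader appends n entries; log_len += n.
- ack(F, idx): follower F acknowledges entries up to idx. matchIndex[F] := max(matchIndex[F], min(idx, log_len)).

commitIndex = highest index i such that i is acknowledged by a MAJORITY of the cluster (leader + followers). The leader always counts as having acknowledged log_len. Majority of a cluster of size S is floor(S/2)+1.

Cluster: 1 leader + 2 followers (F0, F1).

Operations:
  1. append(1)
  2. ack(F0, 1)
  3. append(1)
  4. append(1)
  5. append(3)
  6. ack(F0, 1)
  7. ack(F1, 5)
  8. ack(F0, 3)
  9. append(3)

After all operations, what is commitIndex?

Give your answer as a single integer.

Op 1: append 1 -> log_len=1
Op 2: F0 acks idx 1 -> match: F0=1 F1=0; commitIndex=1
Op 3: append 1 -> log_len=2
Op 4: append 1 -> log_len=3
Op 5: append 3 -> log_len=6
Op 6: F0 acks idx 1 -> match: F0=1 F1=0; commitIndex=1
Op 7: F1 acks idx 5 -> match: F0=1 F1=5; commitIndex=5
Op 8: F0 acks idx 3 -> match: F0=3 F1=5; commitIndex=5
Op 9: append 3 -> log_len=9

Answer: 5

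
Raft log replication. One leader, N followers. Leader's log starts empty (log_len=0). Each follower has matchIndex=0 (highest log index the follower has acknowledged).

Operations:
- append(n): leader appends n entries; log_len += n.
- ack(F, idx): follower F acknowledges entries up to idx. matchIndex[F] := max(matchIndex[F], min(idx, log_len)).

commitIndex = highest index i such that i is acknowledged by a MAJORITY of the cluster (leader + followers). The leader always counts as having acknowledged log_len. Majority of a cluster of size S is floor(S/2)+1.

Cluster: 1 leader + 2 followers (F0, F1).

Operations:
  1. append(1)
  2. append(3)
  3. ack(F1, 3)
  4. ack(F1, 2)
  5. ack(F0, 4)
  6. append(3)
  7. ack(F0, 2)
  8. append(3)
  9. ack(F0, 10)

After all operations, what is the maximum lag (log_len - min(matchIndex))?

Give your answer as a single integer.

Answer: 7

Derivation:
Op 1: append 1 -> log_len=1
Op 2: append 3 -> log_len=4
Op 3: F1 acks idx 3 -> match: F0=0 F1=3; commitIndex=3
Op 4: F1 acks idx 2 -> match: F0=0 F1=3; commitIndex=3
Op 5: F0 acks idx 4 -> match: F0=4 F1=3; commitIndex=4
Op 6: append 3 -> log_len=7
Op 7: F0 acks idx 2 -> match: F0=4 F1=3; commitIndex=4
Op 8: append 3 -> log_len=10
Op 9: F0 acks idx 10 -> match: F0=10 F1=3; commitIndex=10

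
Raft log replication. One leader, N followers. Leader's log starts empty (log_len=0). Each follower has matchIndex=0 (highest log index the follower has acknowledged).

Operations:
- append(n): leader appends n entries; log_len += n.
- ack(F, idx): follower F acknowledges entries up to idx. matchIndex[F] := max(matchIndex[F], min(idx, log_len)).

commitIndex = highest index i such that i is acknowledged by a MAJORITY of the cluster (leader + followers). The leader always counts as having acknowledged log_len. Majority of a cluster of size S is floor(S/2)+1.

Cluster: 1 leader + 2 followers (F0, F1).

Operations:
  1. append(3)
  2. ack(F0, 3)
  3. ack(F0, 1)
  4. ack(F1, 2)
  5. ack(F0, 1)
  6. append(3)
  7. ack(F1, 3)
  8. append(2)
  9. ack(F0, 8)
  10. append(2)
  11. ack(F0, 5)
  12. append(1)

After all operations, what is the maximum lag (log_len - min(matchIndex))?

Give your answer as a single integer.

Answer: 8

Derivation:
Op 1: append 3 -> log_len=3
Op 2: F0 acks idx 3 -> match: F0=3 F1=0; commitIndex=3
Op 3: F0 acks idx 1 -> match: F0=3 F1=0; commitIndex=3
Op 4: F1 acks idx 2 -> match: F0=3 F1=2; commitIndex=3
Op 5: F0 acks idx 1 -> match: F0=3 F1=2; commitIndex=3
Op 6: append 3 -> log_len=6
Op 7: F1 acks idx 3 -> match: F0=3 F1=3; commitIndex=3
Op 8: append 2 -> log_len=8
Op 9: F0 acks idx 8 -> match: F0=8 F1=3; commitIndex=8
Op 10: append 2 -> log_len=10
Op 11: F0 acks idx 5 -> match: F0=8 F1=3; commitIndex=8
Op 12: append 1 -> log_len=11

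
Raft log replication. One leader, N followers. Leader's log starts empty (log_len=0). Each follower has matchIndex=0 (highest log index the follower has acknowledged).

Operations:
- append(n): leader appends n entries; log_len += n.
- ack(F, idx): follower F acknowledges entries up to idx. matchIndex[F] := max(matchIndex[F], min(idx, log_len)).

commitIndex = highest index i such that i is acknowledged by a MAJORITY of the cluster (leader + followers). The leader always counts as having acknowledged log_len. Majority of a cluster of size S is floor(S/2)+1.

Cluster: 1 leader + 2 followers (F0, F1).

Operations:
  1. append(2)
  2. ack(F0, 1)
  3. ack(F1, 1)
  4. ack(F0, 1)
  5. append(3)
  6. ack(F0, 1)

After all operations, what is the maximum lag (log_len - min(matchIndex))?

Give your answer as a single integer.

Answer: 4

Derivation:
Op 1: append 2 -> log_len=2
Op 2: F0 acks idx 1 -> match: F0=1 F1=0; commitIndex=1
Op 3: F1 acks idx 1 -> match: F0=1 F1=1; commitIndex=1
Op 4: F0 acks idx 1 -> match: F0=1 F1=1; commitIndex=1
Op 5: append 3 -> log_len=5
Op 6: F0 acks idx 1 -> match: F0=1 F1=1; commitIndex=1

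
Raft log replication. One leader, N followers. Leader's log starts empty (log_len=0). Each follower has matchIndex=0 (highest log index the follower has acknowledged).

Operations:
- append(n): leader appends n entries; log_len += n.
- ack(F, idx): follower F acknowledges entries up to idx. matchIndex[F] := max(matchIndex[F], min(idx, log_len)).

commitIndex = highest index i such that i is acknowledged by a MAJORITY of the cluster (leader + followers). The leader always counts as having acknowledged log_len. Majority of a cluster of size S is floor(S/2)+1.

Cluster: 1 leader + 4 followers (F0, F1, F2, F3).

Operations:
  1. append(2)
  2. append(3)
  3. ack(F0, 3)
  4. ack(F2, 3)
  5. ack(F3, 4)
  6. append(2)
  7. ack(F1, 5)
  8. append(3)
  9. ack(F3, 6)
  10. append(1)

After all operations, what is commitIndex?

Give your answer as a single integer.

Answer: 5

Derivation:
Op 1: append 2 -> log_len=2
Op 2: append 3 -> log_len=5
Op 3: F0 acks idx 3 -> match: F0=3 F1=0 F2=0 F3=0; commitIndex=0
Op 4: F2 acks idx 3 -> match: F0=3 F1=0 F2=3 F3=0; commitIndex=3
Op 5: F3 acks idx 4 -> match: F0=3 F1=0 F2=3 F3=4; commitIndex=3
Op 6: append 2 -> log_len=7
Op 7: F1 acks idx 5 -> match: F0=3 F1=5 F2=3 F3=4; commitIndex=4
Op 8: append 3 -> log_len=10
Op 9: F3 acks idx 6 -> match: F0=3 F1=5 F2=3 F3=6; commitIndex=5
Op 10: append 1 -> log_len=11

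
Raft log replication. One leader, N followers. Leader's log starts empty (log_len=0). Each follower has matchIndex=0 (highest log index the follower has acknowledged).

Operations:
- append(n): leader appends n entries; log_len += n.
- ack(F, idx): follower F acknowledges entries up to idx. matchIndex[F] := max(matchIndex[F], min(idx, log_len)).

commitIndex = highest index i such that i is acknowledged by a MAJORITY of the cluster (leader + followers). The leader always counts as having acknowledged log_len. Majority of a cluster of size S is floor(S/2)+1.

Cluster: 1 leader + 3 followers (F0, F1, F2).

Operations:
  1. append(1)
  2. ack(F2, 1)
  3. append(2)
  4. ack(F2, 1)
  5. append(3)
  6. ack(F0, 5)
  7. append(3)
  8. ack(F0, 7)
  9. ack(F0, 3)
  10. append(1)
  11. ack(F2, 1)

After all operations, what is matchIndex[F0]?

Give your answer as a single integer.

Answer: 7

Derivation:
Op 1: append 1 -> log_len=1
Op 2: F2 acks idx 1 -> match: F0=0 F1=0 F2=1; commitIndex=0
Op 3: append 2 -> log_len=3
Op 4: F2 acks idx 1 -> match: F0=0 F1=0 F2=1; commitIndex=0
Op 5: append 3 -> log_len=6
Op 6: F0 acks idx 5 -> match: F0=5 F1=0 F2=1; commitIndex=1
Op 7: append 3 -> log_len=9
Op 8: F0 acks idx 7 -> match: F0=7 F1=0 F2=1; commitIndex=1
Op 9: F0 acks idx 3 -> match: F0=7 F1=0 F2=1; commitIndex=1
Op 10: append 1 -> log_len=10
Op 11: F2 acks idx 1 -> match: F0=7 F1=0 F2=1; commitIndex=1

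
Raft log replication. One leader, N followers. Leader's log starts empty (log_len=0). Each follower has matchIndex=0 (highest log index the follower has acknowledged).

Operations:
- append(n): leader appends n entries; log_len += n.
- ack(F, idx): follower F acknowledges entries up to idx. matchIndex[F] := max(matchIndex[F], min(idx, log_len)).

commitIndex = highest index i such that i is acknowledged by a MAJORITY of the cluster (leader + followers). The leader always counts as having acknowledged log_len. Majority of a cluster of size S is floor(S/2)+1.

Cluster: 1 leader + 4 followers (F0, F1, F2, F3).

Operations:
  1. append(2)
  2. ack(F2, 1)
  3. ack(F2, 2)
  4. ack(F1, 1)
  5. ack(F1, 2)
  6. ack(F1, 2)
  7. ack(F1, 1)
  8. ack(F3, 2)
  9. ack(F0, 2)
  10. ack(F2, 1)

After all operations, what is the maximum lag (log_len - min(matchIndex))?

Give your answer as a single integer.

Answer: 0

Derivation:
Op 1: append 2 -> log_len=2
Op 2: F2 acks idx 1 -> match: F0=0 F1=0 F2=1 F3=0; commitIndex=0
Op 3: F2 acks idx 2 -> match: F0=0 F1=0 F2=2 F3=0; commitIndex=0
Op 4: F1 acks idx 1 -> match: F0=0 F1=1 F2=2 F3=0; commitIndex=1
Op 5: F1 acks idx 2 -> match: F0=0 F1=2 F2=2 F3=0; commitIndex=2
Op 6: F1 acks idx 2 -> match: F0=0 F1=2 F2=2 F3=0; commitIndex=2
Op 7: F1 acks idx 1 -> match: F0=0 F1=2 F2=2 F3=0; commitIndex=2
Op 8: F3 acks idx 2 -> match: F0=0 F1=2 F2=2 F3=2; commitIndex=2
Op 9: F0 acks idx 2 -> match: F0=2 F1=2 F2=2 F3=2; commitIndex=2
Op 10: F2 acks idx 1 -> match: F0=2 F1=2 F2=2 F3=2; commitIndex=2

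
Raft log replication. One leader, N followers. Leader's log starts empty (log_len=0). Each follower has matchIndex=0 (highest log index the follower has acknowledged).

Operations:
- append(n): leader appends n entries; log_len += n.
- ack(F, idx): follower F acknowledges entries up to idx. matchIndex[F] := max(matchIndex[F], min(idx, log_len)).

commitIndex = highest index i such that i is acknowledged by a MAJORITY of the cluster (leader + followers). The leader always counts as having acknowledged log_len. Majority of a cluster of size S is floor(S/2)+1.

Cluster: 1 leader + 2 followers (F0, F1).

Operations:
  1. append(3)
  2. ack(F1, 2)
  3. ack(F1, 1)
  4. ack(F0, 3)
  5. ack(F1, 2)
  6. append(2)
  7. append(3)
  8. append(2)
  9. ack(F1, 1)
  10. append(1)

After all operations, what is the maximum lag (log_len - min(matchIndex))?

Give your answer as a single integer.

Answer: 9

Derivation:
Op 1: append 3 -> log_len=3
Op 2: F1 acks idx 2 -> match: F0=0 F1=2; commitIndex=2
Op 3: F1 acks idx 1 -> match: F0=0 F1=2; commitIndex=2
Op 4: F0 acks idx 3 -> match: F0=3 F1=2; commitIndex=3
Op 5: F1 acks idx 2 -> match: F0=3 F1=2; commitIndex=3
Op 6: append 2 -> log_len=5
Op 7: append 3 -> log_len=8
Op 8: append 2 -> log_len=10
Op 9: F1 acks idx 1 -> match: F0=3 F1=2; commitIndex=3
Op 10: append 1 -> log_len=11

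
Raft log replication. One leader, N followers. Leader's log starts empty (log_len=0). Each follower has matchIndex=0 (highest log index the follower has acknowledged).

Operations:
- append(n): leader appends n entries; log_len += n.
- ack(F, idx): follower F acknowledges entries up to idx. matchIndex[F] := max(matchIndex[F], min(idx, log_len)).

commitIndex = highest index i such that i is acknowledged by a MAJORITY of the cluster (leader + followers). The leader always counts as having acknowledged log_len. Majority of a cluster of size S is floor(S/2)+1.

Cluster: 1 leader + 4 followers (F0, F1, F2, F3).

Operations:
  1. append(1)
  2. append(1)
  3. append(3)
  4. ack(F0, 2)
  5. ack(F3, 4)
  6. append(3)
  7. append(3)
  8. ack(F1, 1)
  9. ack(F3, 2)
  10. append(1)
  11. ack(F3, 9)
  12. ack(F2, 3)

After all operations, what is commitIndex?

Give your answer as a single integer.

Answer: 3

Derivation:
Op 1: append 1 -> log_len=1
Op 2: append 1 -> log_len=2
Op 3: append 3 -> log_len=5
Op 4: F0 acks idx 2 -> match: F0=2 F1=0 F2=0 F3=0; commitIndex=0
Op 5: F3 acks idx 4 -> match: F0=2 F1=0 F2=0 F3=4; commitIndex=2
Op 6: append 3 -> log_len=8
Op 7: append 3 -> log_len=11
Op 8: F1 acks idx 1 -> match: F0=2 F1=1 F2=0 F3=4; commitIndex=2
Op 9: F3 acks idx 2 -> match: F0=2 F1=1 F2=0 F3=4; commitIndex=2
Op 10: append 1 -> log_len=12
Op 11: F3 acks idx 9 -> match: F0=2 F1=1 F2=0 F3=9; commitIndex=2
Op 12: F2 acks idx 3 -> match: F0=2 F1=1 F2=3 F3=9; commitIndex=3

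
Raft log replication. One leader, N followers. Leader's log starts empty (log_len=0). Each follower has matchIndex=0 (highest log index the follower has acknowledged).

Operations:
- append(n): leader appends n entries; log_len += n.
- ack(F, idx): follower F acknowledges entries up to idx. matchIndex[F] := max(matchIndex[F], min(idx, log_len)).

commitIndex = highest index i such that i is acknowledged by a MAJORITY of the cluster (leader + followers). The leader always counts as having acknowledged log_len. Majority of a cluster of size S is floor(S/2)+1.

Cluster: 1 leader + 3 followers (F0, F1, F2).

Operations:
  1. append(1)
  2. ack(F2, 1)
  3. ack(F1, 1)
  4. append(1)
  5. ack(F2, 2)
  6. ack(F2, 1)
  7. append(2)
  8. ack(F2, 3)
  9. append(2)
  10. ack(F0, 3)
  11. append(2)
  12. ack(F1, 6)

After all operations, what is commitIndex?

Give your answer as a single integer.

Answer: 3

Derivation:
Op 1: append 1 -> log_len=1
Op 2: F2 acks idx 1 -> match: F0=0 F1=0 F2=1; commitIndex=0
Op 3: F1 acks idx 1 -> match: F0=0 F1=1 F2=1; commitIndex=1
Op 4: append 1 -> log_len=2
Op 5: F2 acks idx 2 -> match: F0=0 F1=1 F2=2; commitIndex=1
Op 6: F2 acks idx 1 -> match: F0=0 F1=1 F2=2; commitIndex=1
Op 7: append 2 -> log_len=4
Op 8: F2 acks idx 3 -> match: F0=0 F1=1 F2=3; commitIndex=1
Op 9: append 2 -> log_len=6
Op 10: F0 acks idx 3 -> match: F0=3 F1=1 F2=3; commitIndex=3
Op 11: append 2 -> log_len=8
Op 12: F1 acks idx 6 -> match: F0=3 F1=6 F2=3; commitIndex=3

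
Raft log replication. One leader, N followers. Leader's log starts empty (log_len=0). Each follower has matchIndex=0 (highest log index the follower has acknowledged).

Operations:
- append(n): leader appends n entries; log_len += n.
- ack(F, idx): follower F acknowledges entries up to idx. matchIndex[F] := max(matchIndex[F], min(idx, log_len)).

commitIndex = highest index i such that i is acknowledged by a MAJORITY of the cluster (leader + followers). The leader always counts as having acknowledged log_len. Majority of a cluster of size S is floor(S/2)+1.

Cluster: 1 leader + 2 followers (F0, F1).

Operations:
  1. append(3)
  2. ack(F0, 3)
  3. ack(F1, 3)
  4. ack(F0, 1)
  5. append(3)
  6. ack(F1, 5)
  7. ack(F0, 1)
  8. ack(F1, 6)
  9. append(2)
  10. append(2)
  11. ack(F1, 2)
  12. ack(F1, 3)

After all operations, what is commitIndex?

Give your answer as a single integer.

Op 1: append 3 -> log_len=3
Op 2: F0 acks idx 3 -> match: F0=3 F1=0; commitIndex=3
Op 3: F1 acks idx 3 -> match: F0=3 F1=3; commitIndex=3
Op 4: F0 acks idx 1 -> match: F0=3 F1=3; commitIndex=3
Op 5: append 3 -> log_len=6
Op 6: F1 acks idx 5 -> match: F0=3 F1=5; commitIndex=5
Op 7: F0 acks idx 1 -> match: F0=3 F1=5; commitIndex=5
Op 8: F1 acks idx 6 -> match: F0=3 F1=6; commitIndex=6
Op 9: append 2 -> log_len=8
Op 10: append 2 -> log_len=10
Op 11: F1 acks idx 2 -> match: F0=3 F1=6; commitIndex=6
Op 12: F1 acks idx 3 -> match: F0=3 F1=6; commitIndex=6

Answer: 6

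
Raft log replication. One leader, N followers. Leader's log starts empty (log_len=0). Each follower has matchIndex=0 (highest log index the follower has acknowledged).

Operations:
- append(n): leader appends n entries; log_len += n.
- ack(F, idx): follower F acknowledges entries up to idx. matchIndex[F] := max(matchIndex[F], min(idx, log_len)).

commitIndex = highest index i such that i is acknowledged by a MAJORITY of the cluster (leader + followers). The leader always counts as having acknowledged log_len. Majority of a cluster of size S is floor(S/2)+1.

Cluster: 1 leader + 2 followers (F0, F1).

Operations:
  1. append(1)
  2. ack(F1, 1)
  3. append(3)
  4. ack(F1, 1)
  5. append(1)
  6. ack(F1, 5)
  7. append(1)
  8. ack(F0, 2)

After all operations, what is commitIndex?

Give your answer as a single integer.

Op 1: append 1 -> log_len=1
Op 2: F1 acks idx 1 -> match: F0=0 F1=1; commitIndex=1
Op 3: append 3 -> log_len=4
Op 4: F1 acks idx 1 -> match: F0=0 F1=1; commitIndex=1
Op 5: append 1 -> log_len=5
Op 6: F1 acks idx 5 -> match: F0=0 F1=5; commitIndex=5
Op 7: append 1 -> log_len=6
Op 8: F0 acks idx 2 -> match: F0=2 F1=5; commitIndex=5

Answer: 5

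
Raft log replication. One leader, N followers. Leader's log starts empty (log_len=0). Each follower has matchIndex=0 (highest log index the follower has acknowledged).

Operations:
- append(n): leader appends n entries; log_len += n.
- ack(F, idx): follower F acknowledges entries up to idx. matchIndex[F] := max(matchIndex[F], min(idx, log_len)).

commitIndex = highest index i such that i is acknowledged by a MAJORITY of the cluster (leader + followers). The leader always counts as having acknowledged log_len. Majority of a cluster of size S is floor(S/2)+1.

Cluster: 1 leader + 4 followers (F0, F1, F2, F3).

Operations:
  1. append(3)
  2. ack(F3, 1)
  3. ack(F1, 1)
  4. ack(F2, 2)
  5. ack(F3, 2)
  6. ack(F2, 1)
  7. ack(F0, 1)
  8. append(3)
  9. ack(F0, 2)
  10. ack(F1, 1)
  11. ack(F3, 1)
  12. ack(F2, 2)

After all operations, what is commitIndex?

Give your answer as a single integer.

Answer: 2

Derivation:
Op 1: append 3 -> log_len=3
Op 2: F3 acks idx 1 -> match: F0=0 F1=0 F2=0 F3=1; commitIndex=0
Op 3: F1 acks idx 1 -> match: F0=0 F1=1 F2=0 F3=1; commitIndex=1
Op 4: F2 acks idx 2 -> match: F0=0 F1=1 F2=2 F3=1; commitIndex=1
Op 5: F3 acks idx 2 -> match: F0=0 F1=1 F2=2 F3=2; commitIndex=2
Op 6: F2 acks idx 1 -> match: F0=0 F1=1 F2=2 F3=2; commitIndex=2
Op 7: F0 acks idx 1 -> match: F0=1 F1=1 F2=2 F3=2; commitIndex=2
Op 8: append 3 -> log_len=6
Op 9: F0 acks idx 2 -> match: F0=2 F1=1 F2=2 F3=2; commitIndex=2
Op 10: F1 acks idx 1 -> match: F0=2 F1=1 F2=2 F3=2; commitIndex=2
Op 11: F3 acks idx 1 -> match: F0=2 F1=1 F2=2 F3=2; commitIndex=2
Op 12: F2 acks idx 2 -> match: F0=2 F1=1 F2=2 F3=2; commitIndex=2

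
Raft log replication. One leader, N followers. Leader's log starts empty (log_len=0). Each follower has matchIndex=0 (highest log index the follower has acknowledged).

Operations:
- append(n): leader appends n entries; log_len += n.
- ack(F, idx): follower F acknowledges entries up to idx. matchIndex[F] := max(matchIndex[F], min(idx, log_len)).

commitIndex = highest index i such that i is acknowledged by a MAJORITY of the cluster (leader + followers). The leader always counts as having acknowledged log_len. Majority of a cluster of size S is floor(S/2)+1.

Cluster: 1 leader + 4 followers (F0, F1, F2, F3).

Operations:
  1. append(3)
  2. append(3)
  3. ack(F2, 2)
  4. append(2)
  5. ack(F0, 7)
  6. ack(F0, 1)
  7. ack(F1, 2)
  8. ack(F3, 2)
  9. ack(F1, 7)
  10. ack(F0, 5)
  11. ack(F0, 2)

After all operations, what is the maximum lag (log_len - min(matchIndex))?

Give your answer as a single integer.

Op 1: append 3 -> log_len=3
Op 2: append 3 -> log_len=6
Op 3: F2 acks idx 2 -> match: F0=0 F1=0 F2=2 F3=0; commitIndex=0
Op 4: append 2 -> log_len=8
Op 5: F0 acks idx 7 -> match: F0=7 F1=0 F2=2 F3=0; commitIndex=2
Op 6: F0 acks idx 1 -> match: F0=7 F1=0 F2=2 F3=0; commitIndex=2
Op 7: F1 acks idx 2 -> match: F0=7 F1=2 F2=2 F3=0; commitIndex=2
Op 8: F3 acks idx 2 -> match: F0=7 F1=2 F2=2 F3=2; commitIndex=2
Op 9: F1 acks idx 7 -> match: F0=7 F1=7 F2=2 F3=2; commitIndex=7
Op 10: F0 acks idx 5 -> match: F0=7 F1=7 F2=2 F3=2; commitIndex=7
Op 11: F0 acks idx 2 -> match: F0=7 F1=7 F2=2 F3=2; commitIndex=7

Answer: 6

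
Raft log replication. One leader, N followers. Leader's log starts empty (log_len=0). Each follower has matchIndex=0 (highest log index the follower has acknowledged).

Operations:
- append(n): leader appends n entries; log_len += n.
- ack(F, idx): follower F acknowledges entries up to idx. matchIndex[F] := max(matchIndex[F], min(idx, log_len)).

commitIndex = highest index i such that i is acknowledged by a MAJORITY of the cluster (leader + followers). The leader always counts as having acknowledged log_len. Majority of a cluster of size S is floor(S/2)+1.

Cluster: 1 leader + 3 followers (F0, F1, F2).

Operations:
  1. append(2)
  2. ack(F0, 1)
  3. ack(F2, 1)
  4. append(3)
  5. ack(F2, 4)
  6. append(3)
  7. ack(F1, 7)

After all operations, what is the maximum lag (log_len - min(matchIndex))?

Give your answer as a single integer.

Answer: 7

Derivation:
Op 1: append 2 -> log_len=2
Op 2: F0 acks idx 1 -> match: F0=1 F1=0 F2=0; commitIndex=0
Op 3: F2 acks idx 1 -> match: F0=1 F1=0 F2=1; commitIndex=1
Op 4: append 3 -> log_len=5
Op 5: F2 acks idx 4 -> match: F0=1 F1=0 F2=4; commitIndex=1
Op 6: append 3 -> log_len=8
Op 7: F1 acks idx 7 -> match: F0=1 F1=7 F2=4; commitIndex=4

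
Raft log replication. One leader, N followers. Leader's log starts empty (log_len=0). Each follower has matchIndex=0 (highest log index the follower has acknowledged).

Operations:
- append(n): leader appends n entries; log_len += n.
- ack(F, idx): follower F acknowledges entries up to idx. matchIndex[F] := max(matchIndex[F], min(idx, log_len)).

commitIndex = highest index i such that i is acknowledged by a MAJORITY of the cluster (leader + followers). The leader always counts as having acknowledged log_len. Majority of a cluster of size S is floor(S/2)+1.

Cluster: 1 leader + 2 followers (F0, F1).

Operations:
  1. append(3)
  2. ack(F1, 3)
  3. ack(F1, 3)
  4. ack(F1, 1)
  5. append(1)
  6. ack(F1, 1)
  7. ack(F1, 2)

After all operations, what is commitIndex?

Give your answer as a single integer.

Answer: 3

Derivation:
Op 1: append 3 -> log_len=3
Op 2: F1 acks idx 3 -> match: F0=0 F1=3; commitIndex=3
Op 3: F1 acks idx 3 -> match: F0=0 F1=3; commitIndex=3
Op 4: F1 acks idx 1 -> match: F0=0 F1=3; commitIndex=3
Op 5: append 1 -> log_len=4
Op 6: F1 acks idx 1 -> match: F0=0 F1=3; commitIndex=3
Op 7: F1 acks idx 2 -> match: F0=0 F1=3; commitIndex=3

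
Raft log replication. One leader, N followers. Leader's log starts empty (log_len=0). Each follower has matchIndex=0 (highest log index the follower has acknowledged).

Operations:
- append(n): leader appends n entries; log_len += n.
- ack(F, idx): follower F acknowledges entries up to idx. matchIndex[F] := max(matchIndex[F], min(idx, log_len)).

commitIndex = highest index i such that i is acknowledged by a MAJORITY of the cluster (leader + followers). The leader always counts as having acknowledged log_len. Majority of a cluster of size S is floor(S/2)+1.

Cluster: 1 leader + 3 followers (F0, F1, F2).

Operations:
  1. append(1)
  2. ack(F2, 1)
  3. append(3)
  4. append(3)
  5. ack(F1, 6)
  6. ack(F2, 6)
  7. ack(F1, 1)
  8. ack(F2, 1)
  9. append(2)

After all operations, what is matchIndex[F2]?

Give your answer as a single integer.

Answer: 6

Derivation:
Op 1: append 1 -> log_len=1
Op 2: F2 acks idx 1 -> match: F0=0 F1=0 F2=1; commitIndex=0
Op 3: append 3 -> log_len=4
Op 4: append 3 -> log_len=7
Op 5: F1 acks idx 6 -> match: F0=0 F1=6 F2=1; commitIndex=1
Op 6: F2 acks idx 6 -> match: F0=0 F1=6 F2=6; commitIndex=6
Op 7: F1 acks idx 1 -> match: F0=0 F1=6 F2=6; commitIndex=6
Op 8: F2 acks idx 1 -> match: F0=0 F1=6 F2=6; commitIndex=6
Op 9: append 2 -> log_len=9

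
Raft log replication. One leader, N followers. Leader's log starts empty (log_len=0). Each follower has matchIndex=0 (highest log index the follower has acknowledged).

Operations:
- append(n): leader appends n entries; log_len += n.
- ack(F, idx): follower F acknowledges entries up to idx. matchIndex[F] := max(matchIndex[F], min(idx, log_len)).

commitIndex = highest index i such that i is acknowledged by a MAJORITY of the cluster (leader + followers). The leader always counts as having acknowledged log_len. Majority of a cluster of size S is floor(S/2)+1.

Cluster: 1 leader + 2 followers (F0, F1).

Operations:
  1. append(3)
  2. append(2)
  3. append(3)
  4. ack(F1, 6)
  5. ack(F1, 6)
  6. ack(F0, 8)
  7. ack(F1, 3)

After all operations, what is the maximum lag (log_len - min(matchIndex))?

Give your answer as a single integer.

Answer: 2

Derivation:
Op 1: append 3 -> log_len=3
Op 2: append 2 -> log_len=5
Op 3: append 3 -> log_len=8
Op 4: F1 acks idx 6 -> match: F0=0 F1=6; commitIndex=6
Op 5: F1 acks idx 6 -> match: F0=0 F1=6; commitIndex=6
Op 6: F0 acks idx 8 -> match: F0=8 F1=6; commitIndex=8
Op 7: F1 acks idx 3 -> match: F0=8 F1=6; commitIndex=8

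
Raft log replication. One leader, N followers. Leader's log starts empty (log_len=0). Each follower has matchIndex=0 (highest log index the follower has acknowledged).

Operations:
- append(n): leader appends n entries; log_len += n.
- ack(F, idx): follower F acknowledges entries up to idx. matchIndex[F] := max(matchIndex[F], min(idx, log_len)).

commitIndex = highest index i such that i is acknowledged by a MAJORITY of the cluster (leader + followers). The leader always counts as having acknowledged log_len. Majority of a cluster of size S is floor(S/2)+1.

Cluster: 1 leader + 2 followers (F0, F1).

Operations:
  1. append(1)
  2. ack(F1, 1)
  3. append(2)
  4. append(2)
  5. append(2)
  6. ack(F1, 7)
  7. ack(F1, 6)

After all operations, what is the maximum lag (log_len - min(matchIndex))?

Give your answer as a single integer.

Answer: 7

Derivation:
Op 1: append 1 -> log_len=1
Op 2: F1 acks idx 1 -> match: F0=0 F1=1; commitIndex=1
Op 3: append 2 -> log_len=3
Op 4: append 2 -> log_len=5
Op 5: append 2 -> log_len=7
Op 6: F1 acks idx 7 -> match: F0=0 F1=7; commitIndex=7
Op 7: F1 acks idx 6 -> match: F0=0 F1=7; commitIndex=7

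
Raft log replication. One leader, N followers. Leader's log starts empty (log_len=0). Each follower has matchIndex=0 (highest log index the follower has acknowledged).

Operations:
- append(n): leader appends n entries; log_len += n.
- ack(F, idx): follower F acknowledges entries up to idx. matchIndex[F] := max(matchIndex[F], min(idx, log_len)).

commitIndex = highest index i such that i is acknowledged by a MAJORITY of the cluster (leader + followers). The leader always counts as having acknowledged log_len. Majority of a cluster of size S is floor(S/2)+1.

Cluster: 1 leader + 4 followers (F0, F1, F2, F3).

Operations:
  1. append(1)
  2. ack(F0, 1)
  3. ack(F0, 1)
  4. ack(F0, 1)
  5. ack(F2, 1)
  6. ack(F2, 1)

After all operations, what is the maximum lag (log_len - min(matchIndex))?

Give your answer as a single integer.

Answer: 1

Derivation:
Op 1: append 1 -> log_len=1
Op 2: F0 acks idx 1 -> match: F0=1 F1=0 F2=0 F3=0; commitIndex=0
Op 3: F0 acks idx 1 -> match: F0=1 F1=0 F2=0 F3=0; commitIndex=0
Op 4: F0 acks idx 1 -> match: F0=1 F1=0 F2=0 F3=0; commitIndex=0
Op 5: F2 acks idx 1 -> match: F0=1 F1=0 F2=1 F3=0; commitIndex=1
Op 6: F2 acks idx 1 -> match: F0=1 F1=0 F2=1 F3=0; commitIndex=1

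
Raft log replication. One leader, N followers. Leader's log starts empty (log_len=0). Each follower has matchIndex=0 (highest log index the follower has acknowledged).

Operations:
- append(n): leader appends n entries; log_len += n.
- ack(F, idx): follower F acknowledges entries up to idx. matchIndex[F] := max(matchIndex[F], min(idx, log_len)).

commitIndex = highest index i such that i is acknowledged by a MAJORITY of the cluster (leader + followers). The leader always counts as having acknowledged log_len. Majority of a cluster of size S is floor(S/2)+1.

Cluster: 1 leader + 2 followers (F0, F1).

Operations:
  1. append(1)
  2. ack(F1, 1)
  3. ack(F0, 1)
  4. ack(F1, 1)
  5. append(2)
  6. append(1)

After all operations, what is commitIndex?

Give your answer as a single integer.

Op 1: append 1 -> log_len=1
Op 2: F1 acks idx 1 -> match: F0=0 F1=1; commitIndex=1
Op 3: F0 acks idx 1 -> match: F0=1 F1=1; commitIndex=1
Op 4: F1 acks idx 1 -> match: F0=1 F1=1; commitIndex=1
Op 5: append 2 -> log_len=3
Op 6: append 1 -> log_len=4

Answer: 1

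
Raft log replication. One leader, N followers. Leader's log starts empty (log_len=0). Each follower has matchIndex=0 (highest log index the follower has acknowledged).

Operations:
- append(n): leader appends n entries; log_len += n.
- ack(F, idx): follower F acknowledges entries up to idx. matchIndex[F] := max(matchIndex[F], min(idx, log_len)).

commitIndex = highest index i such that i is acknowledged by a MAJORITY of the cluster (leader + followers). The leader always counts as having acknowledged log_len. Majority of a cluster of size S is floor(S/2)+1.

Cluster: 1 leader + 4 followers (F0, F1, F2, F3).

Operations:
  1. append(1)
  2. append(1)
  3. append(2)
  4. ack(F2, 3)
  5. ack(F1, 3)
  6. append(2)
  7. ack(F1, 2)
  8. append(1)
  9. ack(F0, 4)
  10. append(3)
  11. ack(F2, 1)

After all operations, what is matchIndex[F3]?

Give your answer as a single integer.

Answer: 0

Derivation:
Op 1: append 1 -> log_len=1
Op 2: append 1 -> log_len=2
Op 3: append 2 -> log_len=4
Op 4: F2 acks idx 3 -> match: F0=0 F1=0 F2=3 F3=0; commitIndex=0
Op 5: F1 acks idx 3 -> match: F0=0 F1=3 F2=3 F3=0; commitIndex=3
Op 6: append 2 -> log_len=6
Op 7: F1 acks idx 2 -> match: F0=0 F1=3 F2=3 F3=0; commitIndex=3
Op 8: append 1 -> log_len=7
Op 9: F0 acks idx 4 -> match: F0=4 F1=3 F2=3 F3=0; commitIndex=3
Op 10: append 3 -> log_len=10
Op 11: F2 acks idx 1 -> match: F0=4 F1=3 F2=3 F3=0; commitIndex=3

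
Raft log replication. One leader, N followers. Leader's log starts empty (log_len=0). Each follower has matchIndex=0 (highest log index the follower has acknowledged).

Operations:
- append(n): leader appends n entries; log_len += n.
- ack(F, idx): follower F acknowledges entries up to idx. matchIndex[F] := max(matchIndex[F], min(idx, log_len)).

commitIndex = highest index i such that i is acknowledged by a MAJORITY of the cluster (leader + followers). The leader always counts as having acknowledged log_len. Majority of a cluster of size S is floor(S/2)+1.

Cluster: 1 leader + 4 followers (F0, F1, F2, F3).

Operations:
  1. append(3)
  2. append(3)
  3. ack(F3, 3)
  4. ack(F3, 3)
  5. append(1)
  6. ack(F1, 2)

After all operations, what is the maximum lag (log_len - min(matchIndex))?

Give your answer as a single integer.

Op 1: append 3 -> log_len=3
Op 2: append 3 -> log_len=6
Op 3: F3 acks idx 3 -> match: F0=0 F1=0 F2=0 F3=3; commitIndex=0
Op 4: F3 acks idx 3 -> match: F0=0 F1=0 F2=0 F3=3; commitIndex=0
Op 5: append 1 -> log_len=7
Op 6: F1 acks idx 2 -> match: F0=0 F1=2 F2=0 F3=3; commitIndex=2

Answer: 7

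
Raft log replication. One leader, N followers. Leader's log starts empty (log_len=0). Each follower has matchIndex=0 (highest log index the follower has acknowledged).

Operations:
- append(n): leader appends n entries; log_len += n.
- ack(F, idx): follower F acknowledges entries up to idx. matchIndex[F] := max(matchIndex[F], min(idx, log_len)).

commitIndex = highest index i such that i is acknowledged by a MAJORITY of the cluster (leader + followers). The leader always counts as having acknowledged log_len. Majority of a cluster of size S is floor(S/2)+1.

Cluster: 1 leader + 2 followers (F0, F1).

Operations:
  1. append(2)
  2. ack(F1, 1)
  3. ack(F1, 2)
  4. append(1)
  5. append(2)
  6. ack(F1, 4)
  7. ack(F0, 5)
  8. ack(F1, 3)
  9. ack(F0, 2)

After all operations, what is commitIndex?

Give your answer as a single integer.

Op 1: append 2 -> log_len=2
Op 2: F1 acks idx 1 -> match: F0=0 F1=1; commitIndex=1
Op 3: F1 acks idx 2 -> match: F0=0 F1=2; commitIndex=2
Op 4: append 1 -> log_len=3
Op 5: append 2 -> log_len=5
Op 6: F1 acks idx 4 -> match: F0=0 F1=4; commitIndex=4
Op 7: F0 acks idx 5 -> match: F0=5 F1=4; commitIndex=5
Op 8: F1 acks idx 3 -> match: F0=5 F1=4; commitIndex=5
Op 9: F0 acks idx 2 -> match: F0=5 F1=4; commitIndex=5

Answer: 5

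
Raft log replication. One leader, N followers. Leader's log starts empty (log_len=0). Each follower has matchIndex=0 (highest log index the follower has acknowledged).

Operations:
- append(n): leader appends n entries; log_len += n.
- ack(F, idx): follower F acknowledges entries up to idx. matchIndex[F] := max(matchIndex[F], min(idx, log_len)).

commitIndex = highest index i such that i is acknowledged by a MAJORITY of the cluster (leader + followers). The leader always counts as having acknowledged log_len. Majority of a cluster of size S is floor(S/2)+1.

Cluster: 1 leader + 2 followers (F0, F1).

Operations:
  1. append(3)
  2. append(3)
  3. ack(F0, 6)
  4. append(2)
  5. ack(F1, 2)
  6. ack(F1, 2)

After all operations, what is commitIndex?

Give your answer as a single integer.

Answer: 6

Derivation:
Op 1: append 3 -> log_len=3
Op 2: append 3 -> log_len=6
Op 3: F0 acks idx 6 -> match: F0=6 F1=0; commitIndex=6
Op 4: append 2 -> log_len=8
Op 5: F1 acks idx 2 -> match: F0=6 F1=2; commitIndex=6
Op 6: F1 acks idx 2 -> match: F0=6 F1=2; commitIndex=6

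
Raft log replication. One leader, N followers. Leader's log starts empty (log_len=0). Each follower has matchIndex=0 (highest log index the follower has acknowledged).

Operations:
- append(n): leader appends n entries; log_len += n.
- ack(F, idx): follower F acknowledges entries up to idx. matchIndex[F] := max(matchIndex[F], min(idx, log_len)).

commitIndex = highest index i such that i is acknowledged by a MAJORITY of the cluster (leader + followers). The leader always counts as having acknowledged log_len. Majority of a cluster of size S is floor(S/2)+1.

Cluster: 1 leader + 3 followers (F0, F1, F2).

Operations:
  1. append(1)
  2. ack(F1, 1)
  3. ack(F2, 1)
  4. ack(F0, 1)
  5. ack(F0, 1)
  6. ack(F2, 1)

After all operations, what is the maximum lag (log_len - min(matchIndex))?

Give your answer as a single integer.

Answer: 0

Derivation:
Op 1: append 1 -> log_len=1
Op 2: F1 acks idx 1 -> match: F0=0 F1=1 F2=0; commitIndex=0
Op 3: F2 acks idx 1 -> match: F0=0 F1=1 F2=1; commitIndex=1
Op 4: F0 acks idx 1 -> match: F0=1 F1=1 F2=1; commitIndex=1
Op 5: F0 acks idx 1 -> match: F0=1 F1=1 F2=1; commitIndex=1
Op 6: F2 acks idx 1 -> match: F0=1 F1=1 F2=1; commitIndex=1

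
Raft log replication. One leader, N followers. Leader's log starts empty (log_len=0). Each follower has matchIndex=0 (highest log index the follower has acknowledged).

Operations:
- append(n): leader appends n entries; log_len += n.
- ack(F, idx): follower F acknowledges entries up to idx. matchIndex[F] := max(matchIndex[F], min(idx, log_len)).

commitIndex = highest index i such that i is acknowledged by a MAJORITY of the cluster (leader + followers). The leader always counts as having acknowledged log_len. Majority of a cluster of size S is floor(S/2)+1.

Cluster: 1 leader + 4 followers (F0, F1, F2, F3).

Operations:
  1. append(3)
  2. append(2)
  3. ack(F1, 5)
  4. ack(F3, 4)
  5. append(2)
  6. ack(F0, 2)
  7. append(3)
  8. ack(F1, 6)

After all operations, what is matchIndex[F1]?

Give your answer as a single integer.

Answer: 6

Derivation:
Op 1: append 3 -> log_len=3
Op 2: append 2 -> log_len=5
Op 3: F1 acks idx 5 -> match: F0=0 F1=5 F2=0 F3=0; commitIndex=0
Op 4: F3 acks idx 4 -> match: F0=0 F1=5 F2=0 F3=4; commitIndex=4
Op 5: append 2 -> log_len=7
Op 6: F0 acks idx 2 -> match: F0=2 F1=5 F2=0 F3=4; commitIndex=4
Op 7: append 3 -> log_len=10
Op 8: F1 acks idx 6 -> match: F0=2 F1=6 F2=0 F3=4; commitIndex=4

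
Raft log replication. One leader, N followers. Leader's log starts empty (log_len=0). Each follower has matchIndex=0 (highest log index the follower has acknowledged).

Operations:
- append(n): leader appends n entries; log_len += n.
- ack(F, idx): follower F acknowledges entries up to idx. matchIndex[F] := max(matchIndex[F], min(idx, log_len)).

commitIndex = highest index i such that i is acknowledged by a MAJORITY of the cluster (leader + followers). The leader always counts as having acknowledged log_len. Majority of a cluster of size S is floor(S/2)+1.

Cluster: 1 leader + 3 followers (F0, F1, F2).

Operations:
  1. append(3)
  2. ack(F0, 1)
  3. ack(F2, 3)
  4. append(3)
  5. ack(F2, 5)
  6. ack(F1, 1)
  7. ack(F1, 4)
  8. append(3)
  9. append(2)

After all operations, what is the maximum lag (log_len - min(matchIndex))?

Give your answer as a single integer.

Answer: 10

Derivation:
Op 1: append 3 -> log_len=3
Op 2: F0 acks idx 1 -> match: F0=1 F1=0 F2=0; commitIndex=0
Op 3: F2 acks idx 3 -> match: F0=1 F1=0 F2=3; commitIndex=1
Op 4: append 3 -> log_len=6
Op 5: F2 acks idx 5 -> match: F0=1 F1=0 F2=5; commitIndex=1
Op 6: F1 acks idx 1 -> match: F0=1 F1=1 F2=5; commitIndex=1
Op 7: F1 acks idx 4 -> match: F0=1 F1=4 F2=5; commitIndex=4
Op 8: append 3 -> log_len=9
Op 9: append 2 -> log_len=11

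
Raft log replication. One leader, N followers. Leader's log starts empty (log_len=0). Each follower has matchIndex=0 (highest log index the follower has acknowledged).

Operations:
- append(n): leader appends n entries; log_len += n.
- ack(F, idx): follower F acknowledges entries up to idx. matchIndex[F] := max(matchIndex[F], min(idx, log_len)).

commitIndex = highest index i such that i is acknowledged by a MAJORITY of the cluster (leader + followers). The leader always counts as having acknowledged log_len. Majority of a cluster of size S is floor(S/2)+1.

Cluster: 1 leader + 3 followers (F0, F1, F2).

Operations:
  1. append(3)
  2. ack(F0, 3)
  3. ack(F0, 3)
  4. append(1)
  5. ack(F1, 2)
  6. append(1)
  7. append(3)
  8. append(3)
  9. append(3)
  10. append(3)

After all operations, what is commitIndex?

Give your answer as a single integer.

Answer: 2

Derivation:
Op 1: append 3 -> log_len=3
Op 2: F0 acks idx 3 -> match: F0=3 F1=0 F2=0; commitIndex=0
Op 3: F0 acks idx 3 -> match: F0=3 F1=0 F2=0; commitIndex=0
Op 4: append 1 -> log_len=4
Op 5: F1 acks idx 2 -> match: F0=3 F1=2 F2=0; commitIndex=2
Op 6: append 1 -> log_len=5
Op 7: append 3 -> log_len=8
Op 8: append 3 -> log_len=11
Op 9: append 3 -> log_len=14
Op 10: append 3 -> log_len=17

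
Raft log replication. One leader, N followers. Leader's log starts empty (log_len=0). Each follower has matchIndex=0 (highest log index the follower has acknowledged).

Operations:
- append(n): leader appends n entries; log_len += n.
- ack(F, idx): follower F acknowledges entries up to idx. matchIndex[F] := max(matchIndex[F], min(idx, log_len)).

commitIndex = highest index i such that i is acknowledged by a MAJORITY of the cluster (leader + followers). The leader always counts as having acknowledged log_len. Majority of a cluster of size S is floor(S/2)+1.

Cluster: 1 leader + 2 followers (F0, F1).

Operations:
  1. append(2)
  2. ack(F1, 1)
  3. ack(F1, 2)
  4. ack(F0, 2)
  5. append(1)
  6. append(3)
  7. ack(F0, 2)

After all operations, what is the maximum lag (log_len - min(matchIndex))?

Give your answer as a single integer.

Answer: 4

Derivation:
Op 1: append 2 -> log_len=2
Op 2: F1 acks idx 1 -> match: F0=0 F1=1; commitIndex=1
Op 3: F1 acks idx 2 -> match: F0=0 F1=2; commitIndex=2
Op 4: F0 acks idx 2 -> match: F0=2 F1=2; commitIndex=2
Op 5: append 1 -> log_len=3
Op 6: append 3 -> log_len=6
Op 7: F0 acks idx 2 -> match: F0=2 F1=2; commitIndex=2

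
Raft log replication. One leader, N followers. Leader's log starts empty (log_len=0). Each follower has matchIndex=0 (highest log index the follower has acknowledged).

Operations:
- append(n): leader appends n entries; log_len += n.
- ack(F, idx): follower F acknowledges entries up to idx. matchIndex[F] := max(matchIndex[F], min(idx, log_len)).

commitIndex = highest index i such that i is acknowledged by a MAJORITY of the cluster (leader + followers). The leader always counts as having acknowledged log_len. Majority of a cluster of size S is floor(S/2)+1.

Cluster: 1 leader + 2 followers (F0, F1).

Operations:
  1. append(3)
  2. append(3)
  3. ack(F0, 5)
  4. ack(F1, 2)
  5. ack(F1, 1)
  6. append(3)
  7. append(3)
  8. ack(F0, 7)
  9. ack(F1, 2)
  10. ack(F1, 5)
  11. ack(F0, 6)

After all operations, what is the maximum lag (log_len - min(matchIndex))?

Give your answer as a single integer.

Op 1: append 3 -> log_len=3
Op 2: append 3 -> log_len=6
Op 3: F0 acks idx 5 -> match: F0=5 F1=0; commitIndex=5
Op 4: F1 acks idx 2 -> match: F0=5 F1=2; commitIndex=5
Op 5: F1 acks idx 1 -> match: F0=5 F1=2; commitIndex=5
Op 6: append 3 -> log_len=9
Op 7: append 3 -> log_len=12
Op 8: F0 acks idx 7 -> match: F0=7 F1=2; commitIndex=7
Op 9: F1 acks idx 2 -> match: F0=7 F1=2; commitIndex=7
Op 10: F1 acks idx 5 -> match: F0=7 F1=5; commitIndex=7
Op 11: F0 acks idx 6 -> match: F0=7 F1=5; commitIndex=7

Answer: 7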